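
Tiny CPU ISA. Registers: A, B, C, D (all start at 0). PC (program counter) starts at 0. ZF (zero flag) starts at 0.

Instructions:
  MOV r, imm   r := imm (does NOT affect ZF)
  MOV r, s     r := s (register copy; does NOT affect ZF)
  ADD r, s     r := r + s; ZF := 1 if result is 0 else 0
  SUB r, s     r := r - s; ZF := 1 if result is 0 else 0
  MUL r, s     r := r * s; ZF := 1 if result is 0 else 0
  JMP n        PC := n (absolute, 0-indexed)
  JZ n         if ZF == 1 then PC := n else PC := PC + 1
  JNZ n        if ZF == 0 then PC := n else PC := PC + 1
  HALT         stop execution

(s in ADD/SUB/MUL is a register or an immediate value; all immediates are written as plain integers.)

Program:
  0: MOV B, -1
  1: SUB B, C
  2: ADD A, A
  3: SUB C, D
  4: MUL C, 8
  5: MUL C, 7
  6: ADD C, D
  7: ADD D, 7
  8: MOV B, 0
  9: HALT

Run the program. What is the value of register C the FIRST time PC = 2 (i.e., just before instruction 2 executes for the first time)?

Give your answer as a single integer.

Step 1: PC=0 exec 'MOV B, -1'. After: A=0 B=-1 C=0 D=0 ZF=0 PC=1
Step 2: PC=1 exec 'SUB B, C'. After: A=0 B=-1 C=0 D=0 ZF=0 PC=2
First time PC=2: C=0

0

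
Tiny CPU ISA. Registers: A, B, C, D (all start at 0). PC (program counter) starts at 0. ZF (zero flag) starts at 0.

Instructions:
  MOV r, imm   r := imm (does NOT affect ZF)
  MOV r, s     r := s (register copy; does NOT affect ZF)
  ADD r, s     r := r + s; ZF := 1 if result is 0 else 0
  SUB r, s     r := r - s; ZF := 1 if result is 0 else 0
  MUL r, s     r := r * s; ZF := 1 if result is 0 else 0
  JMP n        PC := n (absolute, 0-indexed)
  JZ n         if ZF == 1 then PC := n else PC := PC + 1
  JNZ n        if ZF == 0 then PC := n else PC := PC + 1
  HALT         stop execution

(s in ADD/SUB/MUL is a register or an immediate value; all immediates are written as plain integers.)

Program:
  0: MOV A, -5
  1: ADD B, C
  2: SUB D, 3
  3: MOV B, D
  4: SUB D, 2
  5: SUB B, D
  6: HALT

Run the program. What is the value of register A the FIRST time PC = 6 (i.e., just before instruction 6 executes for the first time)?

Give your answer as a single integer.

Step 1: PC=0 exec 'MOV A, -5'. After: A=-5 B=0 C=0 D=0 ZF=0 PC=1
Step 2: PC=1 exec 'ADD B, C'. After: A=-5 B=0 C=0 D=0 ZF=1 PC=2
Step 3: PC=2 exec 'SUB D, 3'. After: A=-5 B=0 C=0 D=-3 ZF=0 PC=3
Step 4: PC=3 exec 'MOV B, D'. After: A=-5 B=-3 C=0 D=-3 ZF=0 PC=4
Step 5: PC=4 exec 'SUB D, 2'. After: A=-5 B=-3 C=0 D=-5 ZF=0 PC=5
Step 6: PC=5 exec 'SUB B, D'. After: A=-5 B=2 C=0 D=-5 ZF=0 PC=6
First time PC=6: A=-5

-5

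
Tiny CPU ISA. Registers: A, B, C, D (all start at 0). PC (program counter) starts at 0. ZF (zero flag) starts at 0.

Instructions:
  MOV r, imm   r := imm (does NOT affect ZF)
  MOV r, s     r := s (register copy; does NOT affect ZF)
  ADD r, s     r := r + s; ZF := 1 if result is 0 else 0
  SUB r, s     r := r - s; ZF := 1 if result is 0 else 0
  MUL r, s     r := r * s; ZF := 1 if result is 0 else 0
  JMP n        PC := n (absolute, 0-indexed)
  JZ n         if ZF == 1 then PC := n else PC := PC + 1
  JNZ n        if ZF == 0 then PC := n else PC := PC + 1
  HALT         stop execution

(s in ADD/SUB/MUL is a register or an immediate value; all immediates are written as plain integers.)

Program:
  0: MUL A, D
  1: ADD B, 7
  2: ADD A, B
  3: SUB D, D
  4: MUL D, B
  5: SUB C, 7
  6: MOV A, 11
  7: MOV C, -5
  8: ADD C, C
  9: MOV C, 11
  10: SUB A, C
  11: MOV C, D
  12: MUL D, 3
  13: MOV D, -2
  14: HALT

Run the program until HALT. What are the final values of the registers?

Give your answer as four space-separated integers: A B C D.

Answer: 0 7 0 -2

Derivation:
Step 1: PC=0 exec 'MUL A, D'. After: A=0 B=0 C=0 D=0 ZF=1 PC=1
Step 2: PC=1 exec 'ADD B, 7'. After: A=0 B=7 C=0 D=0 ZF=0 PC=2
Step 3: PC=2 exec 'ADD A, B'. After: A=7 B=7 C=0 D=0 ZF=0 PC=3
Step 4: PC=3 exec 'SUB D, D'. After: A=7 B=7 C=0 D=0 ZF=1 PC=4
Step 5: PC=4 exec 'MUL D, B'. After: A=7 B=7 C=0 D=0 ZF=1 PC=5
Step 6: PC=5 exec 'SUB C, 7'. After: A=7 B=7 C=-7 D=0 ZF=0 PC=6
Step 7: PC=6 exec 'MOV A, 11'. After: A=11 B=7 C=-7 D=0 ZF=0 PC=7
Step 8: PC=7 exec 'MOV C, -5'. After: A=11 B=7 C=-5 D=0 ZF=0 PC=8
Step 9: PC=8 exec 'ADD C, C'. After: A=11 B=7 C=-10 D=0 ZF=0 PC=9
Step 10: PC=9 exec 'MOV C, 11'. After: A=11 B=7 C=11 D=0 ZF=0 PC=10
Step 11: PC=10 exec 'SUB A, C'. After: A=0 B=7 C=11 D=0 ZF=1 PC=11
Step 12: PC=11 exec 'MOV C, D'. After: A=0 B=7 C=0 D=0 ZF=1 PC=12
Step 13: PC=12 exec 'MUL D, 3'. After: A=0 B=7 C=0 D=0 ZF=1 PC=13
Step 14: PC=13 exec 'MOV D, -2'. After: A=0 B=7 C=0 D=-2 ZF=1 PC=14
Step 15: PC=14 exec 'HALT'. After: A=0 B=7 C=0 D=-2 ZF=1 PC=14 HALTED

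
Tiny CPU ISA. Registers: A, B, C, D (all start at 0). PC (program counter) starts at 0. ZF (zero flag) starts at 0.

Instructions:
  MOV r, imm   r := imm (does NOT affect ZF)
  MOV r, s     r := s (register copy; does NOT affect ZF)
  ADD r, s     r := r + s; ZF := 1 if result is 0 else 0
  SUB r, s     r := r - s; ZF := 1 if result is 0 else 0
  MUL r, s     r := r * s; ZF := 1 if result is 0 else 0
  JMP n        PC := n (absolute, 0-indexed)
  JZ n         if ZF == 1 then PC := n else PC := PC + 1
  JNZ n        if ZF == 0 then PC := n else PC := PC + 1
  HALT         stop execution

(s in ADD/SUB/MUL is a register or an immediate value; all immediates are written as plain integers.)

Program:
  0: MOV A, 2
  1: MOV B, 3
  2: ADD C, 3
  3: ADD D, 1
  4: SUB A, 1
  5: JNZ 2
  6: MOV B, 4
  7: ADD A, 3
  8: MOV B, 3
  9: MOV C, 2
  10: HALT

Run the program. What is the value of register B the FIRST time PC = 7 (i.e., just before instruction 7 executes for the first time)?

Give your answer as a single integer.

Step 1: PC=0 exec 'MOV A, 2'. After: A=2 B=0 C=0 D=0 ZF=0 PC=1
Step 2: PC=1 exec 'MOV B, 3'. After: A=2 B=3 C=0 D=0 ZF=0 PC=2
Step 3: PC=2 exec 'ADD C, 3'. After: A=2 B=3 C=3 D=0 ZF=0 PC=3
Step 4: PC=3 exec 'ADD D, 1'. After: A=2 B=3 C=3 D=1 ZF=0 PC=4
Step 5: PC=4 exec 'SUB A, 1'. After: A=1 B=3 C=3 D=1 ZF=0 PC=5
Step 6: PC=5 exec 'JNZ 2'. After: A=1 B=3 C=3 D=1 ZF=0 PC=2
Step 7: PC=2 exec 'ADD C, 3'. After: A=1 B=3 C=6 D=1 ZF=0 PC=3
Step 8: PC=3 exec 'ADD D, 1'. After: A=1 B=3 C=6 D=2 ZF=0 PC=4
Step 9: PC=4 exec 'SUB A, 1'. After: A=0 B=3 C=6 D=2 ZF=1 PC=5
Step 10: PC=5 exec 'JNZ 2'. After: A=0 B=3 C=6 D=2 ZF=1 PC=6
Step 11: PC=6 exec 'MOV B, 4'. After: A=0 B=4 C=6 D=2 ZF=1 PC=7
First time PC=7: B=4

4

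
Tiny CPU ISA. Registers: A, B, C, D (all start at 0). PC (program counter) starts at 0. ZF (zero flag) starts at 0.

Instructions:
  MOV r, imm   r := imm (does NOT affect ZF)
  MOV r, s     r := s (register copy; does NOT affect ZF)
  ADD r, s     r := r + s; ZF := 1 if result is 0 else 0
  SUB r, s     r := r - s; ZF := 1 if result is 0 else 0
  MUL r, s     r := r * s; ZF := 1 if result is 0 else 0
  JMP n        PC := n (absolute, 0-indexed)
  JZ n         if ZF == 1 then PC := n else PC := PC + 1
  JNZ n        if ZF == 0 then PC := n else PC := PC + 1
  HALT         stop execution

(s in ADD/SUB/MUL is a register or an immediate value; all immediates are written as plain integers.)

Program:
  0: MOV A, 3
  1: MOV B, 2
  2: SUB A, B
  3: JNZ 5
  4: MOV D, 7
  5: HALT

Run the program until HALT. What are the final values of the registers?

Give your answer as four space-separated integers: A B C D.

Step 1: PC=0 exec 'MOV A, 3'. After: A=3 B=0 C=0 D=0 ZF=0 PC=1
Step 2: PC=1 exec 'MOV B, 2'. After: A=3 B=2 C=0 D=0 ZF=0 PC=2
Step 3: PC=2 exec 'SUB A, B'. After: A=1 B=2 C=0 D=0 ZF=0 PC=3
Step 4: PC=3 exec 'JNZ 5'. After: A=1 B=2 C=0 D=0 ZF=0 PC=5
Step 5: PC=5 exec 'HALT'. After: A=1 B=2 C=0 D=0 ZF=0 PC=5 HALTED

Answer: 1 2 0 0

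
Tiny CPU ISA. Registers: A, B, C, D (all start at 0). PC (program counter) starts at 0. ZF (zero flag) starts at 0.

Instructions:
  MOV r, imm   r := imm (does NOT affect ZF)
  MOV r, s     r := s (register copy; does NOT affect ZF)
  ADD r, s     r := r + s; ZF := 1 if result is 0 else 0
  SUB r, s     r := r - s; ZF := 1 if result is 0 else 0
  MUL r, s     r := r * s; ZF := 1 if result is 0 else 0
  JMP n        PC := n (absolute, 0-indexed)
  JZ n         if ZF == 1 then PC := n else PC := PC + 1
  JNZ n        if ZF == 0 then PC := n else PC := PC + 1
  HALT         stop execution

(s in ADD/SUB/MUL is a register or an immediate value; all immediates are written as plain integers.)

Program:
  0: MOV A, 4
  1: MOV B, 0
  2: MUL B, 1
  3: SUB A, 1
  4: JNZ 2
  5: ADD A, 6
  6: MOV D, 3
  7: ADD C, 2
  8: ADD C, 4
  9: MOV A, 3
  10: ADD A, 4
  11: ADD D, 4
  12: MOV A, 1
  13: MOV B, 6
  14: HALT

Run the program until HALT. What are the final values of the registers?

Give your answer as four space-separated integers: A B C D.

Step 1: PC=0 exec 'MOV A, 4'. After: A=4 B=0 C=0 D=0 ZF=0 PC=1
Step 2: PC=1 exec 'MOV B, 0'. After: A=4 B=0 C=0 D=0 ZF=0 PC=2
Step 3: PC=2 exec 'MUL B, 1'. After: A=4 B=0 C=0 D=0 ZF=1 PC=3
Step 4: PC=3 exec 'SUB A, 1'. After: A=3 B=0 C=0 D=0 ZF=0 PC=4
Step 5: PC=4 exec 'JNZ 2'. After: A=3 B=0 C=0 D=0 ZF=0 PC=2
Step 6: PC=2 exec 'MUL B, 1'. After: A=3 B=0 C=0 D=0 ZF=1 PC=3
Step 7: PC=3 exec 'SUB A, 1'. After: A=2 B=0 C=0 D=0 ZF=0 PC=4
Step 8: PC=4 exec 'JNZ 2'. After: A=2 B=0 C=0 D=0 ZF=0 PC=2
Step 9: PC=2 exec 'MUL B, 1'. After: A=2 B=0 C=0 D=0 ZF=1 PC=3
Step 10: PC=3 exec 'SUB A, 1'. After: A=1 B=0 C=0 D=0 ZF=0 PC=4
Step 11: PC=4 exec 'JNZ 2'. After: A=1 B=0 C=0 D=0 ZF=0 PC=2
Step 12: PC=2 exec 'MUL B, 1'. After: A=1 B=0 C=0 D=0 ZF=1 PC=3
Step 13: PC=3 exec 'SUB A, 1'. After: A=0 B=0 C=0 D=0 ZF=1 PC=4
Step 14: PC=4 exec 'JNZ 2'. After: A=0 B=0 C=0 D=0 ZF=1 PC=5
Step 15: PC=5 exec 'ADD A, 6'. After: A=6 B=0 C=0 D=0 ZF=0 PC=6
Step 16: PC=6 exec 'MOV D, 3'. After: A=6 B=0 C=0 D=3 ZF=0 PC=7
Step 17: PC=7 exec 'ADD C, 2'. After: A=6 B=0 C=2 D=3 ZF=0 PC=8
Step 18: PC=8 exec 'ADD C, 4'. After: A=6 B=0 C=6 D=3 ZF=0 PC=9
Step 19: PC=9 exec 'MOV A, 3'. After: A=3 B=0 C=6 D=3 ZF=0 PC=10
Step 20: PC=10 exec 'ADD A, 4'. After: A=7 B=0 C=6 D=3 ZF=0 PC=11
Step 21: PC=11 exec 'ADD D, 4'. After: A=7 B=0 C=6 D=7 ZF=0 PC=12
Step 22: PC=12 exec 'MOV A, 1'. After: A=1 B=0 C=6 D=7 ZF=0 PC=13
Step 23: PC=13 exec 'MOV B, 6'. After: A=1 B=6 C=6 D=7 ZF=0 PC=14
Step 24: PC=14 exec 'HALT'. After: A=1 B=6 C=6 D=7 ZF=0 PC=14 HALTED

Answer: 1 6 6 7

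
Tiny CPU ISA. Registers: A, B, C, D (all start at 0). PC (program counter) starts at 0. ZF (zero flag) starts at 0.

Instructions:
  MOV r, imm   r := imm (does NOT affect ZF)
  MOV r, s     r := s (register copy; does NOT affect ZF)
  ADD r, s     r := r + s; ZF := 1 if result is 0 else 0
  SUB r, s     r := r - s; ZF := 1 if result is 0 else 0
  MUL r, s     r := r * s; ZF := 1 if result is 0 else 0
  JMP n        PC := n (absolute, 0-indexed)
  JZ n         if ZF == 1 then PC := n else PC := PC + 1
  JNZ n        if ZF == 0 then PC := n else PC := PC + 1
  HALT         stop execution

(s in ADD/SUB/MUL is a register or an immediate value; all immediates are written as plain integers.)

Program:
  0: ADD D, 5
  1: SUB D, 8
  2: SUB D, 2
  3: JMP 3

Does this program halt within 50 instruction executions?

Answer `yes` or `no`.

Answer: no

Derivation:
Step 1: PC=0 exec 'ADD D, 5'. After: A=0 B=0 C=0 D=5 ZF=0 PC=1
Step 2: PC=1 exec 'SUB D, 8'. After: A=0 B=0 C=0 D=-3 ZF=0 PC=2
Step 3: PC=2 exec 'SUB D, 2'. After: A=0 B=0 C=0 D=-5 ZF=0 PC=3
Step 4: PC=3 exec 'JMP 3'. After: A=0 B=0 C=0 D=-5 ZF=0 PC=3
State after step 4 equals state after step 3: the program is in a cycle of length 1 and will never halt.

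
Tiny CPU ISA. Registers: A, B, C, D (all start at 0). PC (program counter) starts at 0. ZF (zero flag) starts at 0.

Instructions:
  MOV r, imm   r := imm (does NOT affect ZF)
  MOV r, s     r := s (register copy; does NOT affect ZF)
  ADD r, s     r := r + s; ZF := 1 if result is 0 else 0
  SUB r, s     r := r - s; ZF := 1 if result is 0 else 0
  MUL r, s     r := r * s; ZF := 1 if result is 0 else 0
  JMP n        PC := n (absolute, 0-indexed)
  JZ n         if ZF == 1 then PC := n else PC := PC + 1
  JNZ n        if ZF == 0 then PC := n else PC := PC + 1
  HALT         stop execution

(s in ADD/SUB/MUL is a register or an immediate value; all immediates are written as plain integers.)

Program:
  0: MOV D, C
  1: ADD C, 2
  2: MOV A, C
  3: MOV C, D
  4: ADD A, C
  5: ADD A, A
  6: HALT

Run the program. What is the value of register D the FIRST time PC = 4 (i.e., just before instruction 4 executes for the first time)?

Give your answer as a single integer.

Step 1: PC=0 exec 'MOV D, C'. After: A=0 B=0 C=0 D=0 ZF=0 PC=1
Step 2: PC=1 exec 'ADD C, 2'. After: A=0 B=0 C=2 D=0 ZF=0 PC=2
Step 3: PC=2 exec 'MOV A, C'. After: A=2 B=0 C=2 D=0 ZF=0 PC=3
Step 4: PC=3 exec 'MOV C, D'. After: A=2 B=0 C=0 D=0 ZF=0 PC=4
First time PC=4: D=0

0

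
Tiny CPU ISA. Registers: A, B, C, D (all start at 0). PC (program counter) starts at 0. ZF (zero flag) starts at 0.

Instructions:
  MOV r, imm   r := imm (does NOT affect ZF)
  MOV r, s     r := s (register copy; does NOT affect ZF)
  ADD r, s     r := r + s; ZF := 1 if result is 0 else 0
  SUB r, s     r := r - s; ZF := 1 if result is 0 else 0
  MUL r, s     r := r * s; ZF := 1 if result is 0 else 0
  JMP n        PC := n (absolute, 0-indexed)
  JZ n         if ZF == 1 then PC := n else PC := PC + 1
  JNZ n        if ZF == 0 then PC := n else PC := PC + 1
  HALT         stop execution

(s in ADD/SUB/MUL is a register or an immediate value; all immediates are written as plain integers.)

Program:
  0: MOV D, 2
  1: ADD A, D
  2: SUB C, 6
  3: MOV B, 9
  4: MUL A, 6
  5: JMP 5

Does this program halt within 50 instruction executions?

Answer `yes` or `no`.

Answer: no

Derivation:
Step 1: PC=0 exec 'MOV D, 2'. After: A=0 B=0 C=0 D=2 ZF=0 PC=1
Step 2: PC=1 exec 'ADD A, D'. After: A=2 B=0 C=0 D=2 ZF=0 PC=2
Step 3: PC=2 exec 'SUB C, 6'. After: A=2 B=0 C=-6 D=2 ZF=0 PC=3
Step 4: PC=3 exec 'MOV B, 9'. After: A=2 B=9 C=-6 D=2 ZF=0 PC=4
Step 5: PC=4 exec 'MUL A, 6'. After: A=12 B=9 C=-6 D=2 ZF=0 PC=5
Step 6: PC=5 exec 'JMP 5'. After: A=12 B=9 C=-6 D=2 ZF=0 PC=5
State after step 6 equals state after step 5: the program is in a cycle of length 1 and will never halt.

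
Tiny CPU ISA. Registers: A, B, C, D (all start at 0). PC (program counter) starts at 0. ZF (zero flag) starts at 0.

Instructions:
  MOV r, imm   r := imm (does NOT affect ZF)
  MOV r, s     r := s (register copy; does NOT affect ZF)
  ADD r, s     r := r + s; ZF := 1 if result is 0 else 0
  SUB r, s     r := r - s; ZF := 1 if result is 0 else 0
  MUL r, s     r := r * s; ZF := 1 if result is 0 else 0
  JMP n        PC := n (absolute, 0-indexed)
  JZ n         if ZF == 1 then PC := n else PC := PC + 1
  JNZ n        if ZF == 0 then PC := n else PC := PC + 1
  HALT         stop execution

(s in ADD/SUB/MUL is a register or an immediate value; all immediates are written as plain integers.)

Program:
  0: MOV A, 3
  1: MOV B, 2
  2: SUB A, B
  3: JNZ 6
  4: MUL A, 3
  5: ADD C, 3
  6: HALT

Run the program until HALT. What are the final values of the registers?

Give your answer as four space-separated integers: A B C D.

Step 1: PC=0 exec 'MOV A, 3'. After: A=3 B=0 C=0 D=0 ZF=0 PC=1
Step 2: PC=1 exec 'MOV B, 2'. After: A=3 B=2 C=0 D=0 ZF=0 PC=2
Step 3: PC=2 exec 'SUB A, B'. After: A=1 B=2 C=0 D=0 ZF=0 PC=3
Step 4: PC=3 exec 'JNZ 6'. After: A=1 B=2 C=0 D=0 ZF=0 PC=6
Step 5: PC=6 exec 'HALT'. After: A=1 B=2 C=0 D=0 ZF=0 PC=6 HALTED

Answer: 1 2 0 0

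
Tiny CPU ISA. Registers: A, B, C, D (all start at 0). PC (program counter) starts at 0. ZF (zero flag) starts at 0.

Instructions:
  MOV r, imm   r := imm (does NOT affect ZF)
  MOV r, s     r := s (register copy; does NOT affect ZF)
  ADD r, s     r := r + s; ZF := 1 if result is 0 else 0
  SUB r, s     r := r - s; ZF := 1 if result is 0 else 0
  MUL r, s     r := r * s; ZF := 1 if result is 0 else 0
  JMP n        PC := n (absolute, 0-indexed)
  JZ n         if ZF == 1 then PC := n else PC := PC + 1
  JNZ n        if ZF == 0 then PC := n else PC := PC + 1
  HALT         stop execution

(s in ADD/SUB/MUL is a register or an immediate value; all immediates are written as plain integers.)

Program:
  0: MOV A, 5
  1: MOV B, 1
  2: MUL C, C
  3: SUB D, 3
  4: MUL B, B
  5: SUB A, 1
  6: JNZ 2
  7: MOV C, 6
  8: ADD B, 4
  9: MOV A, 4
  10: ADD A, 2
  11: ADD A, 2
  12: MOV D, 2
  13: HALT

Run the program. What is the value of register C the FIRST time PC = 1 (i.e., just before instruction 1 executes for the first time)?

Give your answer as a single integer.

Step 1: PC=0 exec 'MOV A, 5'. After: A=5 B=0 C=0 D=0 ZF=0 PC=1
First time PC=1: C=0

0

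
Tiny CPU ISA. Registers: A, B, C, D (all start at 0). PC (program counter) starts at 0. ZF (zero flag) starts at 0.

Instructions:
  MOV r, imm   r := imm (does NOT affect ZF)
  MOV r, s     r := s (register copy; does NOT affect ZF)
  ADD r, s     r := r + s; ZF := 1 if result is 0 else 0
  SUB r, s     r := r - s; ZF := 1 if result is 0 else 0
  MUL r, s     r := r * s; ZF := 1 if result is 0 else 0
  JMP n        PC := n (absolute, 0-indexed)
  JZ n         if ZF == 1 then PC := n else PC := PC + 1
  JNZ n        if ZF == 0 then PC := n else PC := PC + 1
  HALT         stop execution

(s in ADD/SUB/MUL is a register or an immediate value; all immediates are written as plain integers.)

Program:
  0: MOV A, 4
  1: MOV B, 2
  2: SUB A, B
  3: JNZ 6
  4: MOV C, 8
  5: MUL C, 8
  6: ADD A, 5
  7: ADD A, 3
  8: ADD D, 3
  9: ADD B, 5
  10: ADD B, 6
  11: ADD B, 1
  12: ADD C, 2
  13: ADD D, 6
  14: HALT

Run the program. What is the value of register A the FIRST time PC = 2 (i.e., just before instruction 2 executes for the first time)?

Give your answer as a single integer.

Step 1: PC=0 exec 'MOV A, 4'. After: A=4 B=0 C=0 D=0 ZF=0 PC=1
Step 2: PC=1 exec 'MOV B, 2'. After: A=4 B=2 C=0 D=0 ZF=0 PC=2
First time PC=2: A=4

4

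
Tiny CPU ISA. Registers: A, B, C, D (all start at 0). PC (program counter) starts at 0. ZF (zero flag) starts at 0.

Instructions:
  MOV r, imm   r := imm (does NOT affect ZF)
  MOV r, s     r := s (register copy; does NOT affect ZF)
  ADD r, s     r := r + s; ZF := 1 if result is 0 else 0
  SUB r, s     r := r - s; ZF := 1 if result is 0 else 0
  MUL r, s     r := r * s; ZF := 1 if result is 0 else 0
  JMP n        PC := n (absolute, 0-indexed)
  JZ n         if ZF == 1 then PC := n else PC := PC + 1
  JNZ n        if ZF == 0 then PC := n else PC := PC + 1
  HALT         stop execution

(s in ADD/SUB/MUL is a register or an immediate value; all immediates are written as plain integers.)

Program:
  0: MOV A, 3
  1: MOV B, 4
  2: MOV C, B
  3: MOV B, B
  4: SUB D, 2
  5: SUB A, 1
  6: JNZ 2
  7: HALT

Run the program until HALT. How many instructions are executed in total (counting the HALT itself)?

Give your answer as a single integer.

Answer: 18

Derivation:
Step 1: PC=0 exec 'MOV A, 3'. After: A=3 B=0 C=0 D=0 ZF=0 PC=1
Step 2: PC=1 exec 'MOV B, 4'. After: A=3 B=4 C=0 D=0 ZF=0 PC=2
Step 3: PC=2 exec 'MOV C, B'. After: A=3 B=4 C=4 D=0 ZF=0 PC=3
Step 4: PC=3 exec 'MOV B, B'. After: A=3 B=4 C=4 D=0 ZF=0 PC=4
Step 5: PC=4 exec 'SUB D, 2'. After: A=3 B=4 C=4 D=-2 ZF=0 PC=5
Step 6: PC=5 exec 'SUB A, 1'. After: A=2 B=4 C=4 D=-2 ZF=0 PC=6
Step 7: PC=6 exec 'JNZ 2'. After: A=2 B=4 C=4 D=-2 ZF=0 PC=2
Step 8: PC=2 exec 'MOV C, B'. After: A=2 B=4 C=4 D=-2 ZF=0 PC=3
Step 9: PC=3 exec 'MOV B, B'. After: A=2 B=4 C=4 D=-2 ZF=0 PC=4
Step 10: PC=4 exec 'SUB D, 2'. After: A=2 B=4 C=4 D=-4 ZF=0 PC=5
Step 11: PC=5 exec 'SUB A, 1'. After: A=1 B=4 C=4 D=-4 ZF=0 PC=6
Step 12: PC=6 exec 'JNZ 2'. After: A=1 B=4 C=4 D=-4 ZF=0 PC=2
Step 13: PC=2 exec 'MOV C, B'. After: A=1 B=4 C=4 D=-4 ZF=0 PC=3
Step 14: PC=3 exec 'MOV B, B'. After: A=1 B=4 C=4 D=-4 ZF=0 PC=4
Step 15: PC=4 exec 'SUB D, 2'. After: A=1 B=4 C=4 D=-6 ZF=0 PC=5
Step 16: PC=5 exec 'SUB A, 1'. After: A=0 B=4 C=4 D=-6 ZF=1 PC=6
Step 17: PC=6 exec 'JNZ 2'. After: A=0 B=4 C=4 D=-6 ZF=1 PC=7
Step 18: PC=7 exec 'HALT'. After: A=0 B=4 C=4 D=-6 ZF=1 PC=7 HALTED
Total instructions executed: 18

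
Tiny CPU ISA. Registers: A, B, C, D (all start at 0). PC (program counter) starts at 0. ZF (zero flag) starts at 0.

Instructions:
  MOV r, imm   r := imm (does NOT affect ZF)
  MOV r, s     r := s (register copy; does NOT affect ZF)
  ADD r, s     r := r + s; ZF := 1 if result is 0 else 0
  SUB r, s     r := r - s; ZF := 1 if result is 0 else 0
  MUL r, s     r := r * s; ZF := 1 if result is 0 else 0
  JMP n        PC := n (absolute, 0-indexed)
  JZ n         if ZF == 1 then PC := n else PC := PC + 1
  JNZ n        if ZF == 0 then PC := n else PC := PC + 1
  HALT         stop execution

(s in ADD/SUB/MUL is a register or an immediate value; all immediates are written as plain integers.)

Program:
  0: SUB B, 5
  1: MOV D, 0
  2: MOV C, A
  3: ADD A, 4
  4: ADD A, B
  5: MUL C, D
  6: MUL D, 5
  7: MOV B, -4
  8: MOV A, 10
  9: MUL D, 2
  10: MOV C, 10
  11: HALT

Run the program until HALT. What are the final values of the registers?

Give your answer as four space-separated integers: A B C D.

Answer: 10 -4 10 0

Derivation:
Step 1: PC=0 exec 'SUB B, 5'. After: A=0 B=-5 C=0 D=0 ZF=0 PC=1
Step 2: PC=1 exec 'MOV D, 0'. After: A=0 B=-5 C=0 D=0 ZF=0 PC=2
Step 3: PC=2 exec 'MOV C, A'. After: A=0 B=-5 C=0 D=0 ZF=0 PC=3
Step 4: PC=3 exec 'ADD A, 4'. After: A=4 B=-5 C=0 D=0 ZF=0 PC=4
Step 5: PC=4 exec 'ADD A, B'. After: A=-1 B=-5 C=0 D=0 ZF=0 PC=5
Step 6: PC=5 exec 'MUL C, D'. After: A=-1 B=-5 C=0 D=0 ZF=1 PC=6
Step 7: PC=6 exec 'MUL D, 5'. After: A=-1 B=-5 C=0 D=0 ZF=1 PC=7
Step 8: PC=7 exec 'MOV B, -4'. After: A=-1 B=-4 C=0 D=0 ZF=1 PC=8
Step 9: PC=8 exec 'MOV A, 10'. After: A=10 B=-4 C=0 D=0 ZF=1 PC=9
Step 10: PC=9 exec 'MUL D, 2'. After: A=10 B=-4 C=0 D=0 ZF=1 PC=10
Step 11: PC=10 exec 'MOV C, 10'. After: A=10 B=-4 C=10 D=0 ZF=1 PC=11
Step 12: PC=11 exec 'HALT'. After: A=10 B=-4 C=10 D=0 ZF=1 PC=11 HALTED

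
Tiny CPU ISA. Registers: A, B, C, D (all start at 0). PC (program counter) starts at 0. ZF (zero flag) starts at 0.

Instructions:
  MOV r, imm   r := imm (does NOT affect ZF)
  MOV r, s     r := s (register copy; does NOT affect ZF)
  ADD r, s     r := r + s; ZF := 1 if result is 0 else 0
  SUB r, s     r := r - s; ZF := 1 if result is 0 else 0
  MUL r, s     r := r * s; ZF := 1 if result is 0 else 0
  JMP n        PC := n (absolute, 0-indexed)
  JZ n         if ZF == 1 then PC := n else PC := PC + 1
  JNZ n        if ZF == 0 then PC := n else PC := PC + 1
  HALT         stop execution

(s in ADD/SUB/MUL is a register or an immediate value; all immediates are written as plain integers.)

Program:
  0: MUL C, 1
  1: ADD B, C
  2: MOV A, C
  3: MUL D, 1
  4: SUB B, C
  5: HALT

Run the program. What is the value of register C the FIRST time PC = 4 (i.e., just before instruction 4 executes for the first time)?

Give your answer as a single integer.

Step 1: PC=0 exec 'MUL C, 1'. After: A=0 B=0 C=0 D=0 ZF=1 PC=1
Step 2: PC=1 exec 'ADD B, C'. After: A=0 B=0 C=0 D=0 ZF=1 PC=2
Step 3: PC=2 exec 'MOV A, C'. After: A=0 B=0 C=0 D=0 ZF=1 PC=3
Step 4: PC=3 exec 'MUL D, 1'. After: A=0 B=0 C=0 D=0 ZF=1 PC=4
First time PC=4: C=0

0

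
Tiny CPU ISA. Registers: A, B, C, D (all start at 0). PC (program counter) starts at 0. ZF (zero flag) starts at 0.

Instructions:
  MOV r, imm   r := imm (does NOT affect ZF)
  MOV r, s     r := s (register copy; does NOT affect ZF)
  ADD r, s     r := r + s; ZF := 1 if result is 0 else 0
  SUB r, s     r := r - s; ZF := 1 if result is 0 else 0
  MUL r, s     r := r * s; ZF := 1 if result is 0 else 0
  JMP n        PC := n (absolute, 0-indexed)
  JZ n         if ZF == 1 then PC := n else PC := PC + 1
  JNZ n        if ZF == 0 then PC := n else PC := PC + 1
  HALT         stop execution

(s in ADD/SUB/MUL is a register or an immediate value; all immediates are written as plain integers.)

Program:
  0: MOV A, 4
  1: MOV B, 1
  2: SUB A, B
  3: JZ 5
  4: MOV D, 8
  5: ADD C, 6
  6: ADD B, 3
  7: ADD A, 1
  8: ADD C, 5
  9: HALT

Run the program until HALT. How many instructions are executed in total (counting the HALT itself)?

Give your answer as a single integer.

Answer: 10

Derivation:
Step 1: PC=0 exec 'MOV A, 4'. After: A=4 B=0 C=0 D=0 ZF=0 PC=1
Step 2: PC=1 exec 'MOV B, 1'. After: A=4 B=1 C=0 D=0 ZF=0 PC=2
Step 3: PC=2 exec 'SUB A, B'. After: A=3 B=1 C=0 D=0 ZF=0 PC=3
Step 4: PC=3 exec 'JZ 5'. After: A=3 B=1 C=0 D=0 ZF=0 PC=4
Step 5: PC=4 exec 'MOV D, 8'. After: A=3 B=1 C=0 D=8 ZF=0 PC=5
Step 6: PC=5 exec 'ADD C, 6'. After: A=3 B=1 C=6 D=8 ZF=0 PC=6
Step 7: PC=6 exec 'ADD B, 3'. After: A=3 B=4 C=6 D=8 ZF=0 PC=7
Step 8: PC=7 exec 'ADD A, 1'. After: A=4 B=4 C=6 D=8 ZF=0 PC=8
Step 9: PC=8 exec 'ADD C, 5'. After: A=4 B=4 C=11 D=8 ZF=0 PC=9
Step 10: PC=9 exec 'HALT'. After: A=4 B=4 C=11 D=8 ZF=0 PC=9 HALTED
Total instructions executed: 10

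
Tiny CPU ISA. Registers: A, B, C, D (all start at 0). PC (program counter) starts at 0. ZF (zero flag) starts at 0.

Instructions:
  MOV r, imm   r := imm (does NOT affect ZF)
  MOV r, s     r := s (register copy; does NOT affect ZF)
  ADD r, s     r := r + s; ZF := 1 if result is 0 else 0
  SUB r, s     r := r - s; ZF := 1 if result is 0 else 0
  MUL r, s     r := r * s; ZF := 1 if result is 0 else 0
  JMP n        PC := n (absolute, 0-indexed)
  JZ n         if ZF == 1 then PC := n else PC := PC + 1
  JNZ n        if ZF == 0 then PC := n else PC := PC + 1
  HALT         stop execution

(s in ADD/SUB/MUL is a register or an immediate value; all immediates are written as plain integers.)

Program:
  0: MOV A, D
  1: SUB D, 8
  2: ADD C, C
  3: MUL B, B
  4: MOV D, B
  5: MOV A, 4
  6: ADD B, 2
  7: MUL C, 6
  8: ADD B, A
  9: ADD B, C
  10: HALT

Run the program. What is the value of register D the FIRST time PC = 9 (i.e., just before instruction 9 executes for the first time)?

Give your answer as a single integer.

Step 1: PC=0 exec 'MOV A, D'. After: A=0 B=0 C=0 D=0 ZF=0 PC=1
Step 2: PC=1 exec 'SUB D, 8'. After: A=0 B=0 C=0 D=-8 ZF=0 PC=2
Step 3: PC=2 exec 'ADD C, C'. After: A=0 B=0 C=0 D=-8 ZF=1 PC=3
Step 4: PC=3 exec 'MUL B, B'. After: A=0 B=0 C=0 D=-8 ZF=1 PC=4
Step 5: PC=4 exec 'MOV D, B'. After: A=0 B=0 C=0 D=0 ZF=1 PC=5
Step 6: PC=5 exec 'MOV A, 4'. After: A=4 B=0 C=0 D=0 ZF=1 PC=6
Step 7: PC=6 exec 'ADD B, 2'. After: A=4 B=2 C=0 D=0 ZF=0 PC=7
Step 8: PC=7 exec 'MUL C, 6'. After: A=4 B=2 C=0 D=0 ZF=1 PC=8
Step 9: PC=8 exec 'ADD B, A'. After: A=4 B=6 C=0 D=0 ZF=0 PC=9
First time PC=9: D=0

0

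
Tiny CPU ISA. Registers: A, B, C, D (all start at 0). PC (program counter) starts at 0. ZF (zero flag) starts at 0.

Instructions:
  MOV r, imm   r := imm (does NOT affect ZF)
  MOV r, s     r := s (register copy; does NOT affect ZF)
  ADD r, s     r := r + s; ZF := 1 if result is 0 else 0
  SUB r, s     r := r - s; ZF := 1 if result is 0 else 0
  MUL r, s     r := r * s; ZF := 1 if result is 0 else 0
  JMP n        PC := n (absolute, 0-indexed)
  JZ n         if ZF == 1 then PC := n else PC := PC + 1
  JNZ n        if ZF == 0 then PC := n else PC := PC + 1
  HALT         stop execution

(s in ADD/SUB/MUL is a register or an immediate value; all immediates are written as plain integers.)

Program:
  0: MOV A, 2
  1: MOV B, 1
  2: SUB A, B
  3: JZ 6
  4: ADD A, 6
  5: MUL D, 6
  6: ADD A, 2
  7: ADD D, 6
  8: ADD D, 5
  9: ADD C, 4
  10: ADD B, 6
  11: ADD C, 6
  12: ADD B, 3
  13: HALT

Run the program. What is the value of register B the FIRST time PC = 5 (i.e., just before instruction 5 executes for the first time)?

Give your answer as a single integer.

Step 1: PC=0 exec 'MOV A, 2'. After: A=2 B=0 C=0 D=0 ZF=0 PC=1
Step 2: PC=1 exec 'MOV B, 1'. After: A=2 B=1 C=0 D=0 ZF=0 PC=2
Step 3: PC=2 exec 'SUB A, B'. After: A=1 B=1 C=0 D=0 ZF=0 PC=3
Step 4: PC=3 exec 'JZ 6'. After: A=1 B=1 C=0 D=0 ZF=0 PC=4
Step 5: PC=4 exec 'ADD A, 6'. After: A=7 B=1 C=0 D=0 ZF=0 PC=5
First time PC=5: B=1

1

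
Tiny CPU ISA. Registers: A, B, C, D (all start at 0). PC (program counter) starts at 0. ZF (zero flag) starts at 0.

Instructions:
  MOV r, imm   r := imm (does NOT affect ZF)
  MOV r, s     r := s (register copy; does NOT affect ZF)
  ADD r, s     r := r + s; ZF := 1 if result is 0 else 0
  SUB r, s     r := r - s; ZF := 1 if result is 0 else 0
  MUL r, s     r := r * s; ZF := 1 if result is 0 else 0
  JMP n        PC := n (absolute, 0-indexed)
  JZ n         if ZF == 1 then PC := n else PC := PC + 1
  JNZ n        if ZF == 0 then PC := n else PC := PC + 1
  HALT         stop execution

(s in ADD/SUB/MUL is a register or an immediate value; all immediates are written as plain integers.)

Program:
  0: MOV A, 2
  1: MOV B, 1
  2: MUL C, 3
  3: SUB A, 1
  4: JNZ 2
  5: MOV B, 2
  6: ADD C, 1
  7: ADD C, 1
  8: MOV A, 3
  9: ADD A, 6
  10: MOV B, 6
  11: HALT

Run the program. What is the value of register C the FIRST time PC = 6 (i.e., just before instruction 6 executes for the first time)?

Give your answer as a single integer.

Step 1: PC=0 exec 'MOV A, 2'. After: A=2 B=0 C=0 D=0 ZF=0 PC=1
Step 2: PC=1 exec 'MOV B, 1'. After: A=2 B=1 C=0 D=0 ZF=0 PC=2
Step 3: PC=2 exec 'MUL C, 3'. After: A=2 B=1 C=0 D=0 ZF=1 PC=3
Step 4: PC=3 exec 'SUB A, 1'. After: A=1 B=1 C=0 D=0 ZF=0 PC=4
Step 5: PC=4 exec 'JNZ 2'. After: A=1 B=1 C=0 D=0 ZF=0 PC=2
Step 6: PC=2 exec 'MUL C, 3'. After: A=1 B=1 C=0 D=0 ZF=1 PC=3
Step 7: PC=3 exec 'SUB A, 1'. After: A=0 B=1 C=0 D=0 ZF=1 PC=4
Step 8: PC=4 exec 'JNZ 2'. After: A=0 B=1 C=0 D=0 ZF=1 PC=5
Step 9: PC=5 exec 'MOV B, 2'. After: A=0 B=2 C=0 D=0 ZF=1 PC=6
First time PC=6: C=0

0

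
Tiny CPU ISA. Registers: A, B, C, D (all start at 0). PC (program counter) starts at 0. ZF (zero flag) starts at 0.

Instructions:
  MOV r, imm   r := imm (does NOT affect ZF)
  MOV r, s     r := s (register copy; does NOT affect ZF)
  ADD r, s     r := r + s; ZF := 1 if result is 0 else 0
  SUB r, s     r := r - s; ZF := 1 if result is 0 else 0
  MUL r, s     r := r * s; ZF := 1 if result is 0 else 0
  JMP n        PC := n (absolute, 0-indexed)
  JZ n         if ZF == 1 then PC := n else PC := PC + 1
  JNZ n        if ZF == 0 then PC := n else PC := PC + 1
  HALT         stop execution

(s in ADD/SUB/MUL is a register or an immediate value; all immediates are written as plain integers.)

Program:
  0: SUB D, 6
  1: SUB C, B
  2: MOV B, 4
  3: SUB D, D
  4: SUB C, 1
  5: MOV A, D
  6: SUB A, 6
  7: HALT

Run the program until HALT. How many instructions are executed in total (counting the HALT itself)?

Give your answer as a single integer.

Answer: 8

Derivation:
Step 1: PC=0 exec 'SUB D, 6'. After: A=0 B=0 C=0 D=-6 ZF=0 PC=1
Step 2: PC=1 exec 'SUB C, B'. After: A=0 B=0 C=0 D=-6 ZF=1 PC=2
Step 3: PC=2 exec 'MOV B, 4'. After: A=0 B=4 C=0 D=-6 ZF=1 PC=3
Step 4: PC=3 exec 'SUB D, D'. After: A=0 B=4 C=0 D=0 ZF=1 PC=4
Step 5: PC=4 exec 'SUB C, 1'. After: A=0 B=4 C=-1 D=0 ZF=0 PC=5
Step 6: PC=5 exec 'MOV A, D'. After: A=0 B=4 C=-1 D=0 ZF=0 PC=6
Step 7: PC=6 exec 'SUB A, 6'. After: A=-6 B=4 C=-1 D=0 ZF=0 PC=7
Step 8: PC=7 exec 'HALT'. After: A=-6 B=4 C=-1 D=0 ZF=0 PC=7 HALTED
Total instructions executed: 8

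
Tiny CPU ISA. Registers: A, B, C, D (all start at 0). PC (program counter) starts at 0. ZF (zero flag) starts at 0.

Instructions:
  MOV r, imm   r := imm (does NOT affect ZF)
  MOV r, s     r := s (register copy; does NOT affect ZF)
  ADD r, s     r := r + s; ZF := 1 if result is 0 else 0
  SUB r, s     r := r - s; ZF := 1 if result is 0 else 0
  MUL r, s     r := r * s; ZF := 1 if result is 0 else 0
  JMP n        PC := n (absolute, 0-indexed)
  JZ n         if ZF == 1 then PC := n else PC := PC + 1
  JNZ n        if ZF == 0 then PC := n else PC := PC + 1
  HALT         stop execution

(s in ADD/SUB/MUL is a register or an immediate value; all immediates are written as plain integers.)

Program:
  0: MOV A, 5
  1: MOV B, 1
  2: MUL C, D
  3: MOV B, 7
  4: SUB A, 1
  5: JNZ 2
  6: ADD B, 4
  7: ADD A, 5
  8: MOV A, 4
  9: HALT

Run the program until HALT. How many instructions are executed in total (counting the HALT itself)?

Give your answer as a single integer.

Answer: 26

Derivation:
Step 1: PC=0 exec 'MOV A, 5'. After: A=5 B=0 C=0 D=0 ZF=0 PC=1
Step 2: PC=1 exec 'MOV B, 1'. After: A=5 B=1 C=0 D=0 ZF=0 PC=2
Step 3: PC=2 exec 'MUL C, D'. After: A=5 B=1 C=0 D=0 ZF=1 PC=3
Step 4: PC=3 exec 'MOV B, 7'. After: A=5 B=7 C=0 D=0 ZF=1 PC=4
Step 5: PC=4 exec 'SUB A, 1'. After: A=4 B=7 C=0 D=0 ZF=0 PC=5
Step 6: PC=5 exec 'JNZ 2'. After: A=4 B=7 C=0 D=0 ZF=0 PC=2
Step 7: PC=2 exec 'MUL C, D'. After: A=4 B=7 C=0 D=0 ZF=1 PC=3
Step 8: PC=3 exec 'MOV B, 7'. After: A=4 B=7 C=0 D=0 ZF=1 PC=4
Step 9: PC=4 exec 'SUB A, 1'. After: A=3 B=7 C=0 D=0 ZF=0 PC=5
Step 10: PC=5 exec 'JNZ 2'. After: A=3 B=7 C=0 D=0 ZF=0 PC=2
Step 11: PC=2 exec 'MUL C, D'. After: A=3 B=7 C=0 D=0 ZF=1 PC=3
Step 12: PC=3 exec 'MOV B, 7'. After: A=3 B=7 C=0 D=0 ZF=1 PC=4
Step 13: PC=4 exec 'SUB A, 1'. After: A=2 B=7 C=0 D=0 ZF=0 PC=5
Step 14: PC=5 exec 'JNZ 2'. After: A=2 B=7 C=0 D=0 ZF=0 PC=2
Step 15: PC=2 exec 'MUL C, D'. After: A=2 B=7 C=0 D=0 ZF=1 PC=3
Step 16: PC=3 exec 'MOV B, 7'. After: A=2 B=7 C=0 D=0 ZF=1 PC=4
Step 17: PC=4 exec 'SUB A, 1'. After: A=1 B=7 C=0 D=0 ZF=0 PC=5
Step 18: PC=5 exec 'JNZ 2'. After: A=1 B=7 C=0 D=0 ZF=0 PC=2
Step 19: PC=2 exec 'MUL C, D'. After: A=1 B=7 C=0 D=0 ZF=1 PC=3
Step 20: PC=3 exec 'MOV B, 7'. After: A=1 B=7 C=0 D=0 ZF=1 PC=4
Step 21: PC=4 exec 'SUB A, 1'. After: A=0 B=7 C=0 D=0 ZF=1 PC=5
Step 22: PC=5 exec 'JNZ 2'. After: A=0 B=7 C=0 D=0 ZF=1 PC=6
Step 23: PC=6 exec 'ADD B, 4'. After: A=0 B=11 C=0 D=0 ZF=0 PC=7
Step 24: PC=7 exec 'ADD A, 5'. After: A=5 B=11 C=0 D=0 ZF=0 PC=8
Step 25: PC=8 exec 'MOV A, 4'. After: A=4 B=11 C=0 D=0 ZF=0 PC=9
Step 26: PC=9 exec 'HALT'. After: A=4 B=11 C=0 D=0 ZF=0 PC=9 HALTED
Total instructions executed: 26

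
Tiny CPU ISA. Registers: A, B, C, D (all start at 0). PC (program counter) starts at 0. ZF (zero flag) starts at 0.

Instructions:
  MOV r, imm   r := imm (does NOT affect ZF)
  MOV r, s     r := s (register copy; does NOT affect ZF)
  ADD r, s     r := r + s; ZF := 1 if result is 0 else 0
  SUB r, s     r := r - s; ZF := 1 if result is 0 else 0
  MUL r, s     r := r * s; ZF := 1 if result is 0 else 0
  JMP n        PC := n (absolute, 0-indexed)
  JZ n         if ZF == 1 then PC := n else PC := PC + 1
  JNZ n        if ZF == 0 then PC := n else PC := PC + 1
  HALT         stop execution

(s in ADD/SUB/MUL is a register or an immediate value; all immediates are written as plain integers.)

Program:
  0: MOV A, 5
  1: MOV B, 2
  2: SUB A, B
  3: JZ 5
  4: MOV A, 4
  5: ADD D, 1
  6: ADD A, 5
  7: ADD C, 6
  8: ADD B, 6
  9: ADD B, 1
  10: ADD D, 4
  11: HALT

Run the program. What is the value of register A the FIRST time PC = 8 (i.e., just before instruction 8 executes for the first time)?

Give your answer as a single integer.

Step 1: PC=0 exec 'MOV A, 5'. After: A=5 B=0 C=0 D=0 ZF=0 PC=1
Step 2: PC=1 exec 'MOV B, 2'. After: A=5 B=2 C=0 D=0 ZF=0 PC=2
Step 3: PC=2 exec 'SUB A, B'. After: A=3 B=2 C=0 D=0 ZF=0 PC=3
Step 4: PC=3 exec 'JZ 5'. After: A=3 B=2 C=0 D=0 ZF=0 PC=4
Step 5: PC=4 exec 'MOV A, 4'. After: A=4 B=2 C=0 D=0 ZF=0 PC=5
Step 6: PC=5 exec 'ADD D, 1'. After: A=4 B=2 C=0 D=1 ZF=0 PC=6
Step 7: PC=6 exec 'ADD A, 5'. After: A=9 B=2 C=0 D=1 ZF=0 PC=7
Step 8: PC=7 exec 'ADD C, 6'. After: A=9 B=2 C=6 D=1 ZF=0 PC=8
First time PC=8: A=9

9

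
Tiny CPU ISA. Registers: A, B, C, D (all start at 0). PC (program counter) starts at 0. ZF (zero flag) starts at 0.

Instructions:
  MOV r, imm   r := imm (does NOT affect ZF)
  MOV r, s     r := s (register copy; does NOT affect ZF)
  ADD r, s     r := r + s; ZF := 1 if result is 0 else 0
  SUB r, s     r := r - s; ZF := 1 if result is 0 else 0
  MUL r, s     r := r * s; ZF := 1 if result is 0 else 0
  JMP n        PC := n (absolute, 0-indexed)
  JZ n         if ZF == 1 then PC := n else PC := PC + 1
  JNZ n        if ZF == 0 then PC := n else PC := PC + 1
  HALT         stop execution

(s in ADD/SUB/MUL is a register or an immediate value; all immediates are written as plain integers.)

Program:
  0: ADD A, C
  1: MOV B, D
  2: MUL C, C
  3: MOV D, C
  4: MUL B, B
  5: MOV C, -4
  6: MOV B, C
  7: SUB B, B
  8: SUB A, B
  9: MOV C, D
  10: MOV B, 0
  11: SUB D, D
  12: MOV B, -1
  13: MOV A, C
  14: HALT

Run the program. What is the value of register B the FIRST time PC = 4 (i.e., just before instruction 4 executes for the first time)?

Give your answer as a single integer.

Step 1: PC=0 exec 'ADD A, C'. After: A=0 B=0 C=0 D=0 ZF=1 PC=1
Step 2: PC=1 exec 'MOV B, D'. After: A=0 B=0 C=0 D=0 ZF=1 PC=2
Step 3: PC=2 exec 'MUL C, C'. After: A=0 B=0 C=0 D=0 ZF=1 PC=3
Step 4: PC=3 exec 'MOV D, C'. After: A=0 B=0 C=0 D=0 ZF=1 PC=4
First time PC=4: B=0

0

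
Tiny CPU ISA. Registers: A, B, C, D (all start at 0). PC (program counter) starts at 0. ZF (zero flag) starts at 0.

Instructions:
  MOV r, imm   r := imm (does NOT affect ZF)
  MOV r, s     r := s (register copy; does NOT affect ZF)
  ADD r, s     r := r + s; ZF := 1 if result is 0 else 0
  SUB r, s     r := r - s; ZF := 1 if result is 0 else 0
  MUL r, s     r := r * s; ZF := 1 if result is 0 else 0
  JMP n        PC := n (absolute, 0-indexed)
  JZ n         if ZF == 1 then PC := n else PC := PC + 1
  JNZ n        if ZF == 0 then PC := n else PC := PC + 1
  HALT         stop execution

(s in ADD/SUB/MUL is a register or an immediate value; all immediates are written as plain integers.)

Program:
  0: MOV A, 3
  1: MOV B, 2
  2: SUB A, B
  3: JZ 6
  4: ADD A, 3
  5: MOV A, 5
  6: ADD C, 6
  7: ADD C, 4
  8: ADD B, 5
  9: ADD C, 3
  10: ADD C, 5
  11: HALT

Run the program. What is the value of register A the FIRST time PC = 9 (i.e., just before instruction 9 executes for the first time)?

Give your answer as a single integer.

Step 1: PC=0 exec 'MOV A, 3'. After: A=3 B=0 C=0 D=0 ZF=0 PC=1
Step 2: PC=1 exec 'MOV B, 2'. After: A=3 B=2 C=0 D=0 ZF=0 PC=2
Step 3: PC=2 exec 'SUB A, B'. After: A=1 B=2 C=0 D=0 ZF=0 PC=3
Step 4: PC=3 exec 'JZ 6'. After: A=1 B=2 C=0 D=0 ZF=0 PC=4
Step 5: PC=4 exec 'ADD A, 3'. After: A=4 B=2 C=0 D=0 ZF=0 PC=5
Step 6: PC=5 exec 'MOV A, 5'. After: A=5 B=2 C=0 D=0 ZF=0 PC=6
Step 7: PC=6 exec 'ADD C, 6'. After: A=5 B=2 C=6 D=0 ZF=0 PC=7
Step 8: PC=7 exec 'ADD C, 4'. After: A=5 B=2 C=10 D=0 ZF=0 PC=8
Step 9: PC=8 exec 'ADD B, 5'. After: A=5 B=7 C=10 D=0 ZF=0 PC=9
First time PC=9: A=5

5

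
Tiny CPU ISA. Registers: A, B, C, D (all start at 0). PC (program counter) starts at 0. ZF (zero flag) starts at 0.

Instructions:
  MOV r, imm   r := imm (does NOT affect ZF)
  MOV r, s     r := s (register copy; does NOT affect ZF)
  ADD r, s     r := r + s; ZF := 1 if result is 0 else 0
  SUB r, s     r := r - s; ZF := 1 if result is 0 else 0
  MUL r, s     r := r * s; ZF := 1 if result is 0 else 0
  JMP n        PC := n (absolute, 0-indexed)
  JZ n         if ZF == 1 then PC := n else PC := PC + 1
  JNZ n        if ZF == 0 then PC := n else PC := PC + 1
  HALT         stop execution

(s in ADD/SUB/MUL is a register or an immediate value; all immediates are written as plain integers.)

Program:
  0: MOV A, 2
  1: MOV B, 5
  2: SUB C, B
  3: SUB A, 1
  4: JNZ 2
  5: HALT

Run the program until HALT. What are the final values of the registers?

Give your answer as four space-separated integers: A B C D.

Answer: 0 5 -10 0

Derivation:
Step 1: PC=0 exec 'MOV A, 2'. After: A=2 B=0 C=0 D=0 ZF=0 PC=1
Step 2: PC=1 exec 'MOV B, 5'. After: A=2 B=5 C=0 D=0 ZF=0 PC=2
Step 3: PC=2 exec 'SUB C, B'. After: A=2 B=5 C=-5 D=0 ZF=0 PC=3
Step 4: PC=3 exec 'SUB A, 1'. After: A=1 B=5 C=-5 D=0 ZF=0 PC=4
Step 5: PC=4 exec 'JNZ 2'. After: A=1 B=5 C=-5 D=0 ZF=0 PC=2
Step 6: PC=2 exec 'SUB C, B'. After: A=1 B=5 C=-10 D=0 ZF=0 PC=3
Step 7: PC=3 exec 'SUB A, 1'. After: A=0 B=5 C=-10 D=0 ZF=1 PC=4
Step 8: PC=4 exec 'JNZ 2'. After: A=0 B=5 C=-10 D=0 ZF=1 PC=5
Step 9: PC=5 exec 'HALT'. After: A=0 B=5 C=-10 D=0 ZF=1 PC=5 HALTED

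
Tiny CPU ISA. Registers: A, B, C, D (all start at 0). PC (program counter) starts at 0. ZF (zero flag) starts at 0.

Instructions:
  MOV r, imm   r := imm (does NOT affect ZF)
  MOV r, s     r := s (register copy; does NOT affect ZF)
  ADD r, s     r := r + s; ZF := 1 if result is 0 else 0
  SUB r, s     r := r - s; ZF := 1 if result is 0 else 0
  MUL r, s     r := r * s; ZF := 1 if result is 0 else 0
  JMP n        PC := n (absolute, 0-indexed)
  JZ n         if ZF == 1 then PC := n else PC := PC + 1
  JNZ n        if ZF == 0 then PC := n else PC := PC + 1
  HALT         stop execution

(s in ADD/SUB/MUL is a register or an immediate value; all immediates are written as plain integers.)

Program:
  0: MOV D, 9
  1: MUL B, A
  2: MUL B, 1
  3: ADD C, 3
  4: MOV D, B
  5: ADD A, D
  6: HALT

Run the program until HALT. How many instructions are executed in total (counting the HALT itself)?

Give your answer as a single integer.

Answer: 7

Derivation:
Step 1: PC=0 exec 'MOV D, 9'. After: A=0 B=0 C=0 D=9 ZF=0 PC=1
Step 2: PC=1 exec 'MUL B, A'. After: A=0 B=0 C=0 D=9 ZF=1 PC=2
Step 3: PC=2 exec 'MUL B, 1'. After: A=0 B=0 C=0 D=9 ZF=1 PC=3
Step 4: PC=3 exec 'ADD C, 3'. After: A=0 B=0 C=3 D=9 ZF=0 PC=4
Step 5: PC=4 exec 'MOV D, B'. After: A=0 B=0 C=3 D=0 ZF=0 PC=5
Step 6: PC=5 exec 'ADD A, D'. After: A=0 B=0 C=3 D=0 ZF=1 PC=6
Step 7: PC=6 exec 'HALT'. After: A=0 B=0 C=3 D=0 ZF=1 PC=6 HALTED
Total instructions executed: 7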